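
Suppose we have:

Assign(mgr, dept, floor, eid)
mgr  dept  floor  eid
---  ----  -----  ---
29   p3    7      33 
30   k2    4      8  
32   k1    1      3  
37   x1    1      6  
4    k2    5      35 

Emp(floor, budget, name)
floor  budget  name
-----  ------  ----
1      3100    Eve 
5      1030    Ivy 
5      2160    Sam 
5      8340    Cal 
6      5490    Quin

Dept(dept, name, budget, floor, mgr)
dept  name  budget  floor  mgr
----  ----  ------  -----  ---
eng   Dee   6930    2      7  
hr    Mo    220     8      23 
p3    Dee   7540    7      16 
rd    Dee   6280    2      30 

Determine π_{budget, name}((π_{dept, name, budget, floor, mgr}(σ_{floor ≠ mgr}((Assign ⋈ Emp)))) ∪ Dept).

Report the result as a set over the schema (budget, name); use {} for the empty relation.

{(1030, Ivy), (2160, Sam), (220, Mo), (3100, Eve), (6280, Dee), (6930, Dee), (7540, Dee), (8340, Cal)}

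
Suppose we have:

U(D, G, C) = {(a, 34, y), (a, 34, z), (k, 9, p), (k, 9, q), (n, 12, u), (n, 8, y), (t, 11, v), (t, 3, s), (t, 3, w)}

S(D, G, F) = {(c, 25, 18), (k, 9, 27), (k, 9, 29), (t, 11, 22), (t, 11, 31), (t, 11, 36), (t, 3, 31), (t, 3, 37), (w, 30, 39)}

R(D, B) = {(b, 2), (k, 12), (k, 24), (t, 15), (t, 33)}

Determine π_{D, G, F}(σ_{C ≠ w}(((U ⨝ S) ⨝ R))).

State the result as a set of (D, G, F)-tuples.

{(k, 9, 27), (k, 9, 29), (t, 11, 22), (t, 11, 31), (t, 11, 36), (t, 3, 31), (t, 3, 37)}

U ⋈ S (natural join on D, G): {(k, 9, p, 27), (k, 9, p, 29), (k, 9, q, 27), (k, 9, q, 29), (t, 11, v, 22), (t, 11, v, 31), (t, 11, v, 36), (t, 3, s, 31), (t, 3, s, 37), (t, 3, w, 31), (t, 3, w, 37)}
(U ⨝ S) ⋈ R (natural join on D): {(k, 9, p, 27, 12), (k, 9, p, 27, 24), (k, 9, p, 29, 12), (k, 9, p, 29, 24), (k, 9, q, 27, 12), (k, 9, q, 27, 24), (k, 9, q, 29, 12), (k, 9, q, 29, 24), (t, 11, v, 22, 15), (t, 11, v, 22, 33), (t, 11, v, 31, 15), (t, 11, v, 31, 33), (t, 11, v, 36, 15), (t, 11, v, 36, 33), (t, 3, s, 31, 15), (t, 3, s, 31, 33), (t, 3, s, 37, 15), (t, 3, s, 37, 33), (t, 3, w, 31, 15), (t, 3, w, 31, 33), (t, 3, w, 37, 15), (t, 3, w, 37, 33)}
Apply σ_{C ≠ w}; surviving tuples: {(k, 9, p, 27, 12), (k, 9, p, 27, 24), (k, 9, p, 29, 12), (k, 9, p, 29, 24), (k, 9, q, 27, 12), (k, 9, q, 27, 24), (k, 9, q, 29, 12), (k, 9, q, 29, 24), (t, 11, v, 22, 15), (t, 11, v, 22, 33), (t, 11, v, 31, 15), (t, 11, v, 31, 33), (t, 11, v, 36, 15), (t, 11, v, 36, 33), (t, 3, s, 31, 15), (t, 3, s, 31, 33), (t, 3, s, 37, 15), (t, 3, s, 37, 33)}
π[D, G, F]: project onto (D, G, F) (11 duplicate(s) eliminated) → {(k, 9, 27), (k, 9, 29), (t, 11, 22), (t, 11, 31), (t, 11, 36), (t, 3, 31), (t, 3, 37)}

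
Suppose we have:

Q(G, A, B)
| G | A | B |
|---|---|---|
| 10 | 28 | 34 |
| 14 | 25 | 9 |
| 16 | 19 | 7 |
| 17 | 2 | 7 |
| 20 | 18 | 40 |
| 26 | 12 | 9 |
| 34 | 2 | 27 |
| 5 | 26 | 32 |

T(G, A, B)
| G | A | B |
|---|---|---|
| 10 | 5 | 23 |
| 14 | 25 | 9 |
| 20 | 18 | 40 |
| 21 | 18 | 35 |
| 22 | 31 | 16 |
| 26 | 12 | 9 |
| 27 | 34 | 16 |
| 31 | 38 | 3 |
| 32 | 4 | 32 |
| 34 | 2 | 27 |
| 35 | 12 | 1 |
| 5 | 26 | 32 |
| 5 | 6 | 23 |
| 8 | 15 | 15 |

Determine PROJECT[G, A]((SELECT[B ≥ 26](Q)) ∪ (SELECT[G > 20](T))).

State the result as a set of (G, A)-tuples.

{(10, 28), (20, 18), (21, 18), (22, 31), (26, 12), (27, 34), (31, 38), (32, 4), (34, 2), (35, 12), (5, 26)}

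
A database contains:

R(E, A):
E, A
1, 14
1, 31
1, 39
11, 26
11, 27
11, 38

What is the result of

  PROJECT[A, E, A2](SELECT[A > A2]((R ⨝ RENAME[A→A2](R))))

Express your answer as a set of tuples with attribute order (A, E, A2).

ρ[A→A2]: schema becomes (E, A2); tuples unchanged.
R ⋈ RENAME[A→A2](R) (natural join on E): {(1, 14, 14), (1, 14, 31), (1, 14, 39), (1, 31, 14), (1, 31, 31), (1, 31, 39), (1, 39, 14), (1, 39, 31), (1, 39, 39), (11, 26, 26), (11, 26, 27), (11, 26, 38), (11, 27, 26), (11, 27, 27), (11, 27, 38), (11, 38, 26), (11, 38, 27), (11, 38, 38)}
Filtering on A > A2 leaves {(1, 31, 14), (1, 39, 14), (1, 39, 31), (11, 27, 26), (11, 38, 26), (11, 38, 27)}.
π_{A, E, A2} gives {(27, 11, 26), (31, 1, 14), (38, 11, 26), (38, 11, 27), (39, 1, 14), (39, 1, 31)}.

{(27, 11, 26), (31, 1, 14), (38, 11, 26), (38, 11, 27), (39, 1, 14), (39, 1, 31)}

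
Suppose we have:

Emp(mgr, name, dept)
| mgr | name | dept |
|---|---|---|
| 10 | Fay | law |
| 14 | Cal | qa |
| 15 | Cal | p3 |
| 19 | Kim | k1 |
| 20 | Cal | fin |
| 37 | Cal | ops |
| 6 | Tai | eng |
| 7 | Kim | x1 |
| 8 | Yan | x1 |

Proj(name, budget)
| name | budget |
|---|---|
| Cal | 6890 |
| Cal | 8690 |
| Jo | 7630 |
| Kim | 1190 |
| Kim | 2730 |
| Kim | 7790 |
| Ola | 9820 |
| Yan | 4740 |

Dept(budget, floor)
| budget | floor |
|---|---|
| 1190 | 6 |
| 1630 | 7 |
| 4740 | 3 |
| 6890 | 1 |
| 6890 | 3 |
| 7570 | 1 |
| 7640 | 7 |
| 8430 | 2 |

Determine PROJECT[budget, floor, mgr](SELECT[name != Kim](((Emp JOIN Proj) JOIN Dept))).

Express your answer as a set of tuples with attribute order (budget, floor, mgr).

{(4740, 3, 8), (6890, 1, 14), (6890, 1, 15), (6890, 1, 20), (6890, 1, 37), (6890, 3, 14), (6890, 3, 15), (6890, 3, 20), (6890, 3, 37)}

Joining Emp and Proj on name yields {(14, Cal, qa, 6890), (14, Cal, qa, 8690), (15, Cal, p3, 6890), (15, Cal, p3, 8690), (19, Kim, k1, 1190), (19, Kim, k1, 2730), (19, Kim, k1, 7790), (20, Cal, fin, 6890), (20, Cal, fin, 8690), (37, Cal, ops, 6890), (37, Cal, ops, 8690), (7, Kim, x1, 1190), (7, Kim, x1, 2730), (7, Kim, x1, 7790), (8, Yan, x1, 4740)}.
Joining (Emp JOIN Proj) and Dept on budget yields {(14, Cal, qa, 6890, 1), (14, Cal, qa, 6890, 3), (15, Cal, p3, 6890, 1), (15, Cal, p3, 6890, 3), (19, Kim, k1, 1190, 6), (20, Cal, fin, 6890, 1), (20, Cal, fin, 6890, 3), (37, Cal, ops, 6890, 1), (37, Cal, ops, 6890, 3), (7, Kim, x1, 1190, 6), (8, Yan, x1, 4740, 3)}.
Filtering on name != Kim leaves {(14, Cal, qa, 6890, 1), (14, Cal, qa, 6890, 3), (15, Cal, p3, 6890, 1), (15, Cal, p3, 6890, 3), (20, Cal, fin, 6890, 1), (20, Cal, fin, 6890, 3), (37, Cal, ops, 6890, 1), (37, Cal, ops, 6890, 3), (8, Yan, x1, 4740, 3)}.
π[budget, floor, mgr]: project onto (budget, floor, mgr) → {(4740, 3, 8), (6890, 1, 14), (6890, 1, 15), (6890, 1, 20), (6890, 1, 37), (6890, 3, 14), (6890, 3, 15), (6890, 3, 20), (6890, 3, 37)}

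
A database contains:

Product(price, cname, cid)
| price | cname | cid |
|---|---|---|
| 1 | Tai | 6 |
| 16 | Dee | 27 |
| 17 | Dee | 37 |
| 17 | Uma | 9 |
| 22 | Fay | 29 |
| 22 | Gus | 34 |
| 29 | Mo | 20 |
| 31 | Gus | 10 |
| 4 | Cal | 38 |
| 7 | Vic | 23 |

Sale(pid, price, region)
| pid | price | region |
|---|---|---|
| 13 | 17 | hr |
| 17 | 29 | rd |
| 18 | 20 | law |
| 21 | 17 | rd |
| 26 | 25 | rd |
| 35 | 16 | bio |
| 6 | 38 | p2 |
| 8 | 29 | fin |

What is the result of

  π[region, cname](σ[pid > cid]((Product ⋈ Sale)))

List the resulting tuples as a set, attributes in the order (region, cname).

Product ⋈ Sale (natural join on price): {(16, Dee, 27, 35, bio), (17, Dee, 37, 13, hr), (17, Dee, 37, 21, rd), (17, Uma, 9, 13, hr), (17, Uma, 9, 21, rd), (29, Mo, 20, 17, rd), (29, Mo, 20, 8, fin)}
Filtering on pid > cid leaves {(16, Dee, 27, 35, bio), (17, Uma, 9, 13, hr), (17, Uma, 9, 21, rd)}.
Projecting to region, cname: {(bio, Dee), (hr, Uma), (rd, Uma)}

{(bio, Dee), (hr, Uma), (rd, Uma)}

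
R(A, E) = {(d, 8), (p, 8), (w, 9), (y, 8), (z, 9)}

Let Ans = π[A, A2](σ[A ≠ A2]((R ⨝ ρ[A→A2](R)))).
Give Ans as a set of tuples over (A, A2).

{(d, p), (d, y), (p, d), (p, y), (w, z), (y, d), (y, p), (z, w)}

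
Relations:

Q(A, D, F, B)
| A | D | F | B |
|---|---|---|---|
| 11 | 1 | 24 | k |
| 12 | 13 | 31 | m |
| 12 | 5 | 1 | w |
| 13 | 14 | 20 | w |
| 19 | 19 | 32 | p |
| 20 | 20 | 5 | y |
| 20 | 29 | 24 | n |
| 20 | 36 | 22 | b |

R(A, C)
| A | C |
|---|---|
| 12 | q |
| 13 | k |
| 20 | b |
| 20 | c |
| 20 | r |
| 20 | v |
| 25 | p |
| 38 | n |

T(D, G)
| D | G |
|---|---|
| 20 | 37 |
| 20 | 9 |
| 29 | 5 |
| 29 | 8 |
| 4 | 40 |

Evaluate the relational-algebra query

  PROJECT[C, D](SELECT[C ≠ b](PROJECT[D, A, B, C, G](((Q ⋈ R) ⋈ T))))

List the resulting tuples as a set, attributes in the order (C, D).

{(c, 20), (c, 29), (r, 20), (r, 29), (v, 20), (v, 29)}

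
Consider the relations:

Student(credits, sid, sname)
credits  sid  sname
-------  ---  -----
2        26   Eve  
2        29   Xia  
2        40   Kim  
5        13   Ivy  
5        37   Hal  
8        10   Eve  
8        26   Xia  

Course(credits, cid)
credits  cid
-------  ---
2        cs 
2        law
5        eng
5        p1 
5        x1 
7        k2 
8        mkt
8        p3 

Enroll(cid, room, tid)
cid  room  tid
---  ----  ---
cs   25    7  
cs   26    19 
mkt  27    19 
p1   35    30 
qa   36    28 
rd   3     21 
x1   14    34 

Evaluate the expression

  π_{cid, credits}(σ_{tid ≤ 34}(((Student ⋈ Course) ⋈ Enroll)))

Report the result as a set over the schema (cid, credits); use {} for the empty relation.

{(cs, 2), (mkt, 8), (p1, 5), (x1, 5)}

Student ⋈ Course (natural join on credits): {(2, 26, Eve, cs), (2, 26, Eve, law), (2, 29, Xia, cs), (2, 29, Xia, law), (2, 40, Kim, cs), (2, 40, Kim, law), (5, 13, Ivy, eng), (5, 13, Ivy, p1), (5, 13, Ivy, x1), (5, 37, Hal, eng), (5, 37, Hal, p1), (5, 37, Hal, x1), (8, 10, Eve, mkt), (8, 10, Eve, p3), (8, 26, Xia, mkt), (8, 26, Xia, p3)}
(Student ⋈ Course) ⋈ Enroll (natural join on cid): {(2, 26, Eve, cs, 25, 7), (2, 26, Eve, cs, 26, 19), (2, 29, Xia, cs, 25, 7), (2, 29, Xia, cs, 26, 19), (2, 40, Kim, cs, 25, 7), (2, 40, Kim, cs, 26, 19), (5, 13, Ivy, p1, 35, 30), (5, 13, Ivy, x1, 14, 34), (5, 37, Hal, p1, 35, 30), (5, 37, Hal, x1, 14, 34), (8, 10, Eve, mkt, 27, 19), (8, 26, Xia, mkt, 27, 19)}
Filtering on tid ≤ 34 leaves {(2, 26, Eve, cs, 25, 7), (2, 26, Eve, cs, 26, 19), (2, 29, Xia, cs, 25, 7), (2, 29, Xia, cs, 26, 19), (2, 40, Kim, cs, 25, 7), (2, 40, Kim, cs, 26, 19), (5, 13, Ivy, p1, 35, 30), (5, 13, Ivy, x1, 14, 34), (5, 37, Hal, p1, 35, 30), (5, 37, Hal, x1, 14, 34), (8, 10, Eve, mkt, 27, 19), (8, 26, Xia, mkt, 27, 19)}.
π_{cid, credits} gives {(cs, 2), (mkt, 8), (p1, 5), (x1, 5)} (8 duplicate(s) eliminated).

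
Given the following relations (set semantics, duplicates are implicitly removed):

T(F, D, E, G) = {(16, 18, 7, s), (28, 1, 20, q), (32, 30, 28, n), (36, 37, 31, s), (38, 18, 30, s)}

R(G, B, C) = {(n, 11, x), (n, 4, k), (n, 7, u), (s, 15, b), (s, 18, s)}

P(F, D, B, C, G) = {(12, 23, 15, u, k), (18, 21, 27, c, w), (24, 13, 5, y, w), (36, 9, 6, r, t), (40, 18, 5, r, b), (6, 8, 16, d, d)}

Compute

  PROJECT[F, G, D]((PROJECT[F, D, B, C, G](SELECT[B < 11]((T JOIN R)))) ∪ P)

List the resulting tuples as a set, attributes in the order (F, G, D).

{(12, k, 23), (18, w, 21), (24, w, 13), (32, n, 30), (36, t, 9), (40, b, 18), (6, d, 8)}

T ⋈ R (natural join on G): {(16, 18, 7, s, 15, b), (16, 18, 7, s, 18, s), (32, 30, 28, n, 11, x), (32, 30, 28, n, 4, k), (32, 30, 28, n, 7, u), (36, 37, 31, s, 15, b), (36, 37, 31, s, 18, s), (38, 18, 30, s, 15, b), (38, 18, 30, s, 18, s)}
Selection B < 11: {(32, 30, 28, n, 4, k), (32, 30, 28, n, 7, u)}
Projecting to F, D, B, C, G: {(32, 30, 4, k, n), (32, 30, 7, u, n)}
Taking the union: {(12, 23, 15, u, k), (18, 21, 27, c, w), (24, 13, 5, y, w), (32, 30, 4, k, n), (32, 30, 7, u, n), (36, 9, 6, r, t), (40, 18, 5, r, b), (6, 8, 16, d, d)}
Projecting to F, G, D (1 duplicate(s) eliminated): {(12, k, 23), (18, w, 21), (24, w, 13), (32, n, 30), (36, t, 9), (40, b, 18), (6, d, 8)}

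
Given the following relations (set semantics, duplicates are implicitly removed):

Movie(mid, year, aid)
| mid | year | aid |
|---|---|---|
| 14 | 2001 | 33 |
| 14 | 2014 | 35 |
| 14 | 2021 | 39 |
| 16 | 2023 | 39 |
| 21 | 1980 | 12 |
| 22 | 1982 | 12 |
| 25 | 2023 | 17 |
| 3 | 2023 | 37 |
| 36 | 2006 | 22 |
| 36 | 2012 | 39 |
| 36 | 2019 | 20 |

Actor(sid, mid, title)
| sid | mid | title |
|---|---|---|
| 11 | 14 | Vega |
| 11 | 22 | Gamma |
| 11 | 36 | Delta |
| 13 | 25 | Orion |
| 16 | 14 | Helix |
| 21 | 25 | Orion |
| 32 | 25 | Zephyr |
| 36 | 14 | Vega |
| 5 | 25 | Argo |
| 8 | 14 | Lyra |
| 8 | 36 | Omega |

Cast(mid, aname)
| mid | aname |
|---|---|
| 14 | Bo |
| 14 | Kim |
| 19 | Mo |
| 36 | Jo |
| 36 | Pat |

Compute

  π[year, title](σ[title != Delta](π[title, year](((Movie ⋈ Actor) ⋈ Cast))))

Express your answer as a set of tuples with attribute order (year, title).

{(2001, Helix), (2001, Lyra), (2001, Vega), (2006, Omega), (2012, Omega), (2014, Helix), (2014, Lyra), (2014, Vega), (2019, Omega), (2021, Helix), (2021, Lyra), (2021, Vega)}

Joining Movie and Actor on mid yields {(14, 2001, 33, 11, Vega), (14, 2001, 33, 16, Helix), (14, 2001, 33, 36, Vega), (14, 2001, 33, 8, Lyra), (14, 2014, 35, 11, Vega), (14, 2014, 35, 16, Helix), (14, 2014, 35, 36, Vega), (14, 2014, 35, 8, Lyra), (14, 2021, 39, 11, Vega), (14, 2021, 39, 16, Helix), (14, 2021, 39, 36, Vega), (14, 2021, 39, 8, Lyra), (22, 1982, 12, 11, Gamma), (25, 2023, 17, 13, Orion), (25, 2023, 17, 21, Orion), (25, 2023, 17, 32, Zephyr), (25, 2023, 17, 5, Argo), (36, 2006, 22, 11, Delta), (36, 2006, 22, 8, Omega), (36, 2012, 39, 11, Delta), (36, 2012, 39, 8, Omega), (36, 2019, 20, 11, Delta), (36, 2019, 20, 8, Omega)}.
Joining (Movie ⋈ Actor) and Cast on mid yields {(14, 2001, 33, 11, Vega, Bo), (14, 2001, 33, 11, Vega, Kim), (14, 2001, 33, 16, Helix, Bo), (14, 2001, 33, 16, Helix, Kim), (14, 2001, 33, 36, Vega, Bo), (14, 2001, 33, 36, Vega, Kim), (14, 2001, 33, 8, Lyra, Bo), (14, 2001, 33, 8, Lyra, Kim), (14, 2014, 35, 11, Vega, Bo), (14, 2014, 35, 11, Vega, Kim), (14, 2014, 35, 16, Helix, Bo), (14, 2014, 35, 16, Helix, Kim), (14, 2014, 35, 36, Vega, Bo), (14, 2014, 35, 36, Vega, Kim), (14, 2014, 35, 8, Lyra, Bo), (14, 2014, 35, 8, Lyra, Kim), (14, 2021, 39, 11, Vega, Bo), (14, 2021, 39, 11, Vega, Kim), (14, 2021, 39, 16, Helix, Bo), (14, 2021, 39, 16, Helix, Kim), (14, 2021, 39, 36, Vega, Bo), (14, 2021, 39, 36, Vega, Kim), (14, 2021, 39, 8, Lyra, Bo), (14, 2021, 39, 8, Lyra, Kim), (36, 2006, 22, 11, Delta, Jo), (36, 2006, 22, 11, Delta, Pat), (36, 2006, 22, 8, Omega, Jo), (36, 2006, 22, 8, Omega, Pat), (36, 2012, 39, 11, Delta, Jo), (36, 2012, 39, 11, Delta, Pat), (36, 2012, 39, 8, Omega, Jo), (36, 2012, 39, 8, Omega, Pat), (36, 2019, 20, 11, Delta, Jo), (36, 2019, 20, 11, Delta, Pat), (36, 2019, 20, 8, Omega, Jo), (36, 2019, 20, 8, Omega, Pat)}.
Projecting to title, year (21 duplicate(s) eliminated): {(Delta, 2006), (Delta, 2012), (Delta, 2019), (Helix, 2001), (Helix, 2014), (Helix, 2021), (Lyra, 2001), (Lyra, 2014), (Lyra, 2021), (Omega, 2006), (Omega, 2012), (Omega, 2019), (Vega, 2001), (Vega, 2014), (Vega, 2021)}
σ[title != Delta]: keep tuples satisfying title != Delta → {(Helix, 2001), (Helix, 2014), (Helix, 2021), (Lyra, 2001), (Lyra, 2014), (Lyra, 2021), (Omega, 2006), (Omega, 2012), (Omega, 2019), (Vega, 2001), (Vega, 2014), (Vega, 2021)}
Projecting to year, title: {(2001, Helix), (2001, Lyra), (2001, Vega), (2006, Omega), (2012, Omega), (2014, Helix), (2014, Lyra), (2014, Vega), (2019, Omega), (2021, Helix), (2021, Lyra), (2021, Vega)}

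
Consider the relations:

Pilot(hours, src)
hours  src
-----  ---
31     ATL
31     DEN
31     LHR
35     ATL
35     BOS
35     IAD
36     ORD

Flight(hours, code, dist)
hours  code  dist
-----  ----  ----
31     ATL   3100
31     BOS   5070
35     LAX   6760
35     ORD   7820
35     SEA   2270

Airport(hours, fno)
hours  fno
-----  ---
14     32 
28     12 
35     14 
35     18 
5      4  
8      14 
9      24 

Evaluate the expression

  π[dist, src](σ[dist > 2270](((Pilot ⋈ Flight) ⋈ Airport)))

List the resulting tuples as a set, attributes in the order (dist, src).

Pilot ⋈ Flight (natural join on hours): {(31, ATL, ATL, 3100), (31, ATL, BOS, 5070), (31, DEN, ATL, 3100), (31, DEN, BOS, 5070), (31, LHR, ATL, 3100), (31, LHR, BOS, 5070), (35, ATL, LAX, 6760), (35, ATL, ORD, 7820), (35, ATL, SEA, 2270), (35, BOS, LAX, 6760), (35, BOS, ORD, 7820), (35, BOS, SEA, 2270), (35, IAD, LAX, 6760), (35, IAD, ORD, 7820), (35, IAD, SEA, 2270)}
(Pilot ⋈ Flight) ⋈ Airport (natural join on hours): {(35, ATL, LAX, 6760, 14), (35, ATL, LAX, 6760, 18), (35, ATL, ORD, 7820, 14), (35, ATL, ORD, 7820, 18), (35, ATL, SEA, 2270, 14), (35, ATL, SEA, 2270, 18), (35, BOS, LAX, 6760, 14), (35, BOS, LAX, 6760, 18), (35, BOS, ORD, 7820, 14), (35, BOS, ORD, 7820, 18), (35, BOS, SEA, 2270, 14), (35, BOS, SEA, 2270, 18), (35, IAD, LAX, 6760, 14), (35, IAD, LAX, 6760, 18), (35, IAD, ORD, 7820, 14), (35, IAD, ORD, 7820, 18), (35, IAD, SEA, 2270, 14), (35, IAD, SEA, 2270, 18)}
Selection dist > 2270: {(35, ATL, LAX, 6760, 14), (35, ATL, LAX, 6760, 18), (35, ATL, ORD, 7820, 14), (35, ATL, ORD, 7820, 18), (35, BOS, LAX, 6760, 14), (35, BOS, LAX, 6760, 18), (35, BOS, ORD, 7820, 14), (35, BOS, ORD, 7820, 18), (35, IAD, LAX, 6760, 14), (35, IAD, LAX, 6760, 18), (35, IAD, ORD, 7820, 14), (35, IAD, ORD, 7820, 18)}
Projecting to dist, src (6 duplicate(s) eliminated): {(6760, ATL), (6760, BOS), (6760, IAD), (7820, ATL), (7820, BOS), (7820, IAD)}

{(6760, ATL), (6760, BOS), (6760, IAD), (7820, ATL), (7820, BOS), (7820, IAD)}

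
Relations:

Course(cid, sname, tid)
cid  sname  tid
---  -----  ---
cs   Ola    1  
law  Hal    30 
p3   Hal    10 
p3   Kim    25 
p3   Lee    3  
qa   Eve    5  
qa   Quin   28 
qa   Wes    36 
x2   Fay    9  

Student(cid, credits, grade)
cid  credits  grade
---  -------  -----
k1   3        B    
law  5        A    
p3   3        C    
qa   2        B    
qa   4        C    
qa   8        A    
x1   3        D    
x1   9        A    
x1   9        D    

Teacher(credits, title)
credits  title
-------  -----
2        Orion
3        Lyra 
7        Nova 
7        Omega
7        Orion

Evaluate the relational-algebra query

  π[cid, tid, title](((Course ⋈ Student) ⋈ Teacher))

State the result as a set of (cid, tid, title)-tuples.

Course ⋈ Student (natural join on cid): {(law, Hal, 30, 5, A), (p3, Hal, 10, 3, C), (p3, Kim, 25, 3, C), (p3, Lee, 3, 3, C), (qa, Eve, 5, 2, B), (qa, Eve, 5, 4, C), (qa, Eve, 5, 8, A), (qa, Quin, 28, 2, B), (qa, Quin, 28, 4, C), (qa, Quin, 28, 8, A), (qa, Wes, 36, 2, B), (qa, Wes, 36, 4, C), (qa, Wes, 36, 8, A)}
(Course ⋈ Student) ⋈ Teacher (natural join on credits): {(p3, Hal, 10, 3, C, Lyra), (p3, Kim, 25, 3, C, Lyra), (p3, Lee, 3, 3, C, Lyra), (qa, Eve, 5, 2, B, Orion), (qa, Quin, 28, 2, B, Orion), (qa, Wes, 36, 2, B, Orion)}
Projecting to cid, tid, title: {(p3, 10, Lyra), (p3, 25, Lyra), (p3, 3, Lyra), (qa, 28, Orion), (qa, 36, Orion), (qa, 5, Orion)}

{(p3, 10, Lyra), (p3, 25, Lyra), (p3, 3, Lyra), (qa, 28, Orion), (qa, 36, Orion), (qa, 5, Orion)}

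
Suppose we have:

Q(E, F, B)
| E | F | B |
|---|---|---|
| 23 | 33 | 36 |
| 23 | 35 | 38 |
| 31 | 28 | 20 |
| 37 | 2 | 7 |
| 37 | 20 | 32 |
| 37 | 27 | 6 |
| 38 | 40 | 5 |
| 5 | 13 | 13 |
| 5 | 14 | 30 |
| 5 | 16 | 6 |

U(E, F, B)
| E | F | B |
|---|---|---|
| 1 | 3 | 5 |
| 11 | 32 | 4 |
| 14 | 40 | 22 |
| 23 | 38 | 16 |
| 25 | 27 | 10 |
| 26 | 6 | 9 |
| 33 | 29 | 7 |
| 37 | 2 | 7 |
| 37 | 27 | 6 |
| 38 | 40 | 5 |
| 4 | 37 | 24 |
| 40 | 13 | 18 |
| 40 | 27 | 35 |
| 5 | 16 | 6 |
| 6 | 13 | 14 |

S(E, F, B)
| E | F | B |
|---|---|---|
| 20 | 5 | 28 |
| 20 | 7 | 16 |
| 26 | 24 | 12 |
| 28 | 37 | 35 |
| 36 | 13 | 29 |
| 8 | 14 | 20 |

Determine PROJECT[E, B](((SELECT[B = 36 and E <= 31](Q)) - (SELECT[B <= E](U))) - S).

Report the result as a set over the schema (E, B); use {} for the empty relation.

σ[B = 36 and E <= 31]: keep tuples satisfying B = 36 and E <= 31 → {(23, 33, 36)}
σ[B <= E]: keep tuples satisfying B <= E → {(11, 32, 4), (23, 38, 16), (25, 27, 10), (26, 6, 9), (33, 29, 7), (37, 2, 7), (37, 27, 6), (38, 40, 5), (40, 13, 18), (40, 27, 35)}
Set difference of the two operands is {(23, 33, 36)}.
Set difference of the two operands is {(23, 33, 36)}.
π_{E, B} gives {(23, 36)}.

{(23, 36)}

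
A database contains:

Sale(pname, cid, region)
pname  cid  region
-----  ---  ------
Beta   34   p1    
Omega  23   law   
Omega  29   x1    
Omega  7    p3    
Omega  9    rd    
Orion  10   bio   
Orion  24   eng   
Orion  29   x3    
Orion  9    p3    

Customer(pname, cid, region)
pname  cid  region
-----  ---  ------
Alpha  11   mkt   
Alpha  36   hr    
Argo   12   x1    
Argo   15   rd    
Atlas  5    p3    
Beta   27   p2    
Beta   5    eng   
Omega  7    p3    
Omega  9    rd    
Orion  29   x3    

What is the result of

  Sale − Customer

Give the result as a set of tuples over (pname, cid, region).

{(Beta, 34, p1), (Omega, 23, law), (Omega, 29, x1), (Orion, 10, bio), (Orion, 24, eng), (Orion, 9, p3)}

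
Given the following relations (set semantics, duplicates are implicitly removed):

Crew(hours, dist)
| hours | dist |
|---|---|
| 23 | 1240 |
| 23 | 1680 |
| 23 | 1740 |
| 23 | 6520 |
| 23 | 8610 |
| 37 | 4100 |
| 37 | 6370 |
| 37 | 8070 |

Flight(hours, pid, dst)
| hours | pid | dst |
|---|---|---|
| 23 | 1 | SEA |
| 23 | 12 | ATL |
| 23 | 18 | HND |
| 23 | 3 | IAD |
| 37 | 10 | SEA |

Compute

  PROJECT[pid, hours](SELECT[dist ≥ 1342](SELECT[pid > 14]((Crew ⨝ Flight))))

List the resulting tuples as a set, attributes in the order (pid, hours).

Joining Crew and Flight on hours yields {(23, 1240, 1, SEA), (23, 1240, 12, ATL), (23, 1240, 18, HND), (23, 1240, 3, IAD), (23, 1680, 1, SEA), (23, 1680, 12, ATL), (23, 1680, 18, HND), (23, 1680, 3, IAD), (23, 1740, 1, SEA), (23, 1740, 12, ATL), (23, 1740, 18, HND), (23, 1740, 3, IAD), (23, 6520, 1, SEA), (23, 6520, 12, ATL), (23, 6520, 18, HND), (23, 6520, 3, IAD), (23, 8610, 1, SEA), (23, 8610, 12, ATL), (23, 8610, 18, HND), (23, 8610, 3, IAD), (37, 4100, 10, SEA), (37, 6370, 10, SEA), (37, 8070, 10, SEA)}.
σ[pid > 14]: keep tuples satisfying pid > 14 → {(23, 1240, 18, HND), (23, 1680, 18, HND), (23, 1740, 18, HND), (23, 6520, 18, HND), (23, 8610, 18, HND)}
σ[dist ≥ 1342]: keep tuples satisfying dist ≥ 1342 → {(23, 1680, 18, HND), (23, 1740, 18, HND), (23, 6520, 18, HND), (23, 8610, 18, HND)}
Projecting to pid, hours (3 duplicate(s) eliminated): {(18, 23)}

{(18, 23)}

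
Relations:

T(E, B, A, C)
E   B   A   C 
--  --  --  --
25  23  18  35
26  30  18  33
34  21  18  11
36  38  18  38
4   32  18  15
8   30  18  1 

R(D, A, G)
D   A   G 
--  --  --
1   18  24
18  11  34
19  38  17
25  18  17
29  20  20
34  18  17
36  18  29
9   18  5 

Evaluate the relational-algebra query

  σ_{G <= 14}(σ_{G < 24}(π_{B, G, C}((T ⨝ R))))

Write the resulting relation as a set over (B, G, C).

T ⋈ R (natural join on A): {(25, 23, 18, 35, 1, 24), (25, 23, 18, 35, 25, 17), (25, 23, 18, 35, 34, 17), (25, 23, 18, 35, 36, 29), (25, 23, 18, 35, 9, 5), (26, 30, 18, 33, 1, 24), (26, 30, 18, 33, 25, 17), (26, 30, 18, 33, 34, 17), (26, 30, 18, 33, 36, 29), (26, 30, 18, 33, 9, 5), (34, 21, 18, 11, 1, 24), (34, 21, 18, 11, 25, 17), (34, 21, 18, 11, 34, 17), (34, 21, 18, 11, 36, 29), (34, 21, 18, 11, 9, 5), (36, 38, 18, 38, 1, 24), (36, 38, 18, 38, 25, 17), (36, 38, 18, 38, 34, 17), (36, 38, 18, 38, 36, 29), (36, 38, 18, 38, 9, 5), (4, 32, 18, 15, 1, 24), (4, 32, 18, 15, 25, 17), (4, 32, 18, 15, 34, 17), (4, 32, 18, 15, 36, 29), (4, 32, 18, 15, 9, 5), (8, 30, 18, 1, 1, 24), (8, 30, 18, 1, 25, 17), (8, 30, 18, 1, 34, 17), (8, 30, 18, 1, 36, 29), (8, 30, 18, 1, 9, 5)}
π_{B, G, C} gives {(21, 17, 11), (21, 24, 11), (21, 29, 11), (21, 5, 11), (23, 17, 35), (23, 24, 35), (23, 29, 35), (23, 5, 35), (30, 17, 1), (30, 17, 33), (30, 24, 1), (30, 24, 33), (30, 29, 1), (30, 29, 33), (30, 5, 1), (30, 5, 33), (32, 17, 15), (32, 24, 15), (32, 29, 15), (32, 5, 15), (38, 17, 38), (38, 24, 38), (38, 29, 38), (38, 5, 38)} (6 duplicate(s) eliminated).
Selection G < 24: {(21, 17, 11), (21, 5, 11), (23, 17, 35), (23, 5, 35), (30, 17, 1), (30, 17, 33), (30, 5, 1), (30, 5, 33), (32, 17, 15), (32, 5, 15), (38, 17, 38), (38, 5, 38)}
Selection G <= 14: {(21, 5, 11), (23, 5, 35), (30, 5, 1), (30, 5, 33), (32, 5, 15), (38, 5, 38)}

{(21, 5, 11), (23, 5, 35), (30, 5, 1), (30, 5, 33), (32, 5, 15), (38, 5, 38)}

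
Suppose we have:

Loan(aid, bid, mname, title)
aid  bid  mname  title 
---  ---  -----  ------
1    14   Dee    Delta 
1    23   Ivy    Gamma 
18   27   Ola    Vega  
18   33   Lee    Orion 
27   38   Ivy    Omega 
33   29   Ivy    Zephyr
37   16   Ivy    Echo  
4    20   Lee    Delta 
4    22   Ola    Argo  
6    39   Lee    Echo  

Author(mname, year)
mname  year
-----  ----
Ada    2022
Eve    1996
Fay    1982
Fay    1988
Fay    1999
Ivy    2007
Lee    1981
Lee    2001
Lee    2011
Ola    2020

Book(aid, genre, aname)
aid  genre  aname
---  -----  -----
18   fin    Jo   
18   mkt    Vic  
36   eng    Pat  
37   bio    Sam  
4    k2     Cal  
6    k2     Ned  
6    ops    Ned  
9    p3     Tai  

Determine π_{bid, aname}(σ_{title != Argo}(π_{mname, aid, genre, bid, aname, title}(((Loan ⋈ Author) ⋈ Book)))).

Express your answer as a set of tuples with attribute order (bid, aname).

{(16, Sam), (20, Cal), (27, Jo), (27, Vic), (33, Jo), (33, Vic), (39, Ned)}

Joining Loan and Author on mname yields {(1, 23, Ivy, Gamma, 2007), (18, 27, Ola, Vega, 2020), (18, 33, Lee, Orion, 1981), (18, 33, Lee, Orion, 2001), (18, 33, Lee, Orion, 2011), (27, 38, Ivy, Omega, 2007), (33, 29, Ivy, Zephyr, 2007), (37, 16, Ivy, Echo, 2007), (4, 20, Lee, Delta, 1981), (4, 20, Lee, Delta, 2001), (4, 20, Lee, Delta, 2011), (4, 22, Ola, Argo, 2020), (6, 39, Lee, Echo, 1981), (6, 39, Lee, Echo, 2001), (6, 39, Lee, Echo, 2011)}.
Joining (Loan ⋈ Author) and Book on aid yields {(18, 27, Ola, Vega, 2020, fin, Jo), (18, 27, Ola, Vega, 2020, mkt, Vic), (18, 33, Lee, Orion, 1981, fin, Jo), (18, 33, Lee, Orion, 1981, mkt, Vic), (18, 33, Lee, Orion, 2001, fin, Jo), (18, 33, Lee, Orion, 2001, mkt, Vic), (18, 33, Lee, Orion, 2011, fin, Jo), (18, 33, Lee, Orion, 2011, mkt, Vic), (37, 16, Ivy, Echo, 2007, bio, Sam), (4, 20, Lee, Delta, 1981, k2, Cal), (4, 20, Lee, Delta, 2001, k2, Cal), (4, 20, Lee, Delta, 2011, k2, Cal), (4, 22, Ola, Argo, 2020, k2, Cal), (6, 39, Lee, Echo, 1981, k2, Ned), (6, 39, Lee, Echo, 1981, ops, Ned), (6, 39, Lee, Echo, 2001, k2, Ned), (6, 39, Lee, Echo, 2001, ops, Ned), (6, 39, Lee, Echo, 2011, k2, Ned), (6, 39, Lee, Echo, 2011, ops, Ned)}.
Projecting to mname, aid, genre, bid, aname, title (10 duplicate(s) eliminated): {(Ivy, 37, bio, 16, Sam, Echo), (Lee, 18, fin, 33, Jo, Orion), (Lee, 18, mkt, 33, Vic, Orion), (Lee, 4, k2, 20, Cal, Delta), (Lee, 6, k2, 39, Ned, Echo), (Lee, 6, ops, 39, Ned, Echo), (Ola, 18, fin, 27, Jo, Vega), (Ola, 18, mkt, 27, Vic, Vega), (Ola, 4, k2, 22, Cal, Argo)}
σ[title != Argo]: keep tuples satisfying title != Argo → {(Ivy, 37, bio, 16, Sam, Echo), (Lee, 18, fin, 33, Jo, Orion), (Lee, 18, mkt, 33, Vic, Orion), (Lee, 4, k2, 20, Cal, Delta), (Lee, 6, k2, 39, Ned, Echo), (Lee, 6, ops, 39, Ned, Echo), (Ola, 18, fin, 27, Jo, Vega), (Ola, 18, mkt, 27, Vic, Vega)}
Projecting to bid, aname (1 duplicate(s) eliminated): {(16, Sam), (20, Cal), (27, Jo), (27, Vic), (33, Jo), (33, Vic), (39, Ned)}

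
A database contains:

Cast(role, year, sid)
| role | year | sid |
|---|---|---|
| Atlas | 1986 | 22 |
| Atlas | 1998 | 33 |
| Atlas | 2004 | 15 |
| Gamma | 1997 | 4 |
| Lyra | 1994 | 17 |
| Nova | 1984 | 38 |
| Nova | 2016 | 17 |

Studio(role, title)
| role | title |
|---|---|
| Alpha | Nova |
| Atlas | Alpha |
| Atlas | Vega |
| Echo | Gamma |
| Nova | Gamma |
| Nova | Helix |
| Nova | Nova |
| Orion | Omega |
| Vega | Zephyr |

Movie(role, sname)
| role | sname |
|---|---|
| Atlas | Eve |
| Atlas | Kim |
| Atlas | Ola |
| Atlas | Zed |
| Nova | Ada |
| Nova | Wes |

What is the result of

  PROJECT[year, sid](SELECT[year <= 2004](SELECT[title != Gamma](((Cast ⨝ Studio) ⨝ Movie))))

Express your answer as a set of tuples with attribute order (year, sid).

Cast ⋈ Studio (natural join on role): {(Atlas, 1986, 22, Alpha), (Atlas, 1986, 22, Vega), (Atlas, 1998, 33, Alpha), (Atlas, 1998, 33, Vega), (Atlas, 2004, 15, Alpha), (Atlas, 2004, 15, Vega), (Nova, 1984, 38, Gamma), (Nova, 1984, 38, Helix), (Nova, 1984, 38, Nova), (Nova, 2016, 17, Gamma), (Nova, 2016, 17, Helix), (Nova, 2016, 17, Nova)}
(Cast ⨝ Studio) ⋈ Movie (natural join on role): {(Atlas, 1986, 22, Alpha, Eve), (Atlas, 1986, 22, Alpha, Kim), (Atlas, 1986, 22, Alpha, Ola), (Atlas, 1986, 22, Alpha, Zed), (Atlas, 1986, 22, Vega, Eve), (Atlas, 1986, 22, Vega, Kim), (Atlas, 1986, 22, Vega, Ola), (Atlas, 1986, 22, Vega, Zed), (Atlas, 1998, 33, Alpha, Eve), (Atlas, 1998, 33, Alpha, Kim), (Atlas, 1998, 33, Alpha, Ola), (Atlas, 1998, 33, Alpha, Zed), (Atlas, 1998, 33, Vega, Eve), (Atlas, 1998, 33, Vega, Kim), (Atlas, 1998, 33, Vega, Ola), (Atlas, 1998, 33, Vega, Zed), (Atlas, 2004, 15, Alpha, Eve), (Atlas, 2004, 15, Alpha, Kim), (Atlas, 2004, 15, Alpha, Ola), (Atlas, 2004, 15, Alpha, Zed), (Atlas, 2004, 15, Vega, Eve), (Atlas, 2004, 15, Vega, Kim), (Atlas, 2004, 15, Vega, Ola), (Atlas, 2004, 15, Vega, Zed), (Nova, 1984, 38, Gamma, Ada), (Nova, 1984, 38, Gamma, Wes), (Nova, 1984, 38, Helix, Ada), (Nova, 1984, 38, Helix, Wes), (Nova, 1984, 38, Nova, Ada), (Nova, 1984, 38, Nova, Wes), (Nova, 2016, 17, Gamma, Ada), (Nova, 2016, 17, Gamma, Wes), (Nova, 2016, 17, Helix, Ada), (Nova, 2016, 17, Helix, Wes), (Nova, 2016, 17, Nova, Ada), (Nova, 2016, 17, Nova, Wes)}
Filtering on title != Gamma leaves {(Atlas, 1986, 22, Alpha, Eve), (Atlas, 1986, 22, Alpha, Kim), (Atlas, 1986, 22, Alpha, Ola), (Atlas, 1986, 22, Alpha, Zed), (Atlas, 1986, 22, Vega, Eve), (Atlas, 1986, 22, Vega, Kim), (Atlas, 1986, 22, Vega, Ola), (Atlas, 1986, 22, Vega, Zed), (Atlas, 1998, 33, Alpha, Eve), (Atlas, 1998, 33, Alpha, Kim), (Atlas, 1998, 33, Alpha, Ola), (Atlas, 1998, 33, Alpha, Zed), (Atlas, 1998, 33, Vega, Eve), (Atlas, 1998, 33, Vega, Kim), (Atlas, 1998, 33, Vega, Ola), (Atlas, 1998, 33, Vega, Zed), (Atlas, 2004, 15, Alpha, Eve), (Atlas, 2004, 15, Alpha, Kim), (Atlas, 2004, 15, Alpha, Ola), (Atlas, 2004, 15, Alpha, Zed), (Atlas, 2004, 15, Vega, Eve), (Atlas, 2004, 15, Vega, Kim), (Atlas, 2004, 15, Vega, Ola), (Atlas, 2004, 15, Vega, Zed), (Nova, 1984, 38, Helix, Ada), (Nova, 1984, 38, Helix, Wes), (Nova, 1984, 38, Nova, Ada), (Nova, 1984, 38, Nova, Wes), (Nova, 2016, 17, Helix, Ada), (Nova, 2016, 17, Helix, Wes), (Nova, 2016, 17, Nova, Ada), (Nova, 2016, 17, Nova, Wes)}.
Filtering on year <= 2004 leaves {(Atlas, 1986, 22, Alpha, Eve), (Atlas, 1986, 22, Alpha, Kim), (Atlas, 1986, 22, Alpha, Ola), (Atlas, 1986, 22, Alpha, Zed), (Atlas, 1986, 22, Vega, Eve), (Atlas, 1986, 22, Vega, Kim), (Atlas, 1986, 22, Vega, Ola), (Atlas, 1986, 22, Vega, Zed), (Atlas, 1998, 33, Alpha, Eve), (Atlas, 1998, 33, Alpha, Kim), (Atlas, 1998, 33, Alpha, Ola), (Atlas, 1998, 33, Alpha, Zed), (Atlas, 1998, 33, Vega, Eve), (Atlas, 1998, 33, Vega, Kim), (Atlas, 1998, 33, Vega, Ola), (Atlas, 1998, 33, Vega, Zed), (Atlas, 2004, 15, Alpha, Eve), (Atlas, 2004, 15, Alpha, Kim), (Atlas, 2004, 15, Alpha, Ola), (Atlas, 2004, 15, Alpha, Zed), (Atlas, 2004, 15, Vega, Eve), (Atlas, 2004, 15, Vega, Kim), (Atlas, 2004, 15, Vega, Ola), (Atlas, 2004, 15, Vega, Zed), (Nova, 1984, 38, Helix, Ada), (Nova, 1984, 38, Helix, Wes), (Nova, 1984, 38, Nova, Ada), (Nova, 1984, 38, Nova, Wes)}.
Keep only column(s) year, sid (24 duplicate(s) eliminated): {(1984, 38), (1986, 22), (1998, 33), (2004, 15)}

{(1984, 38), (1986, 22), (1998, 33), (2004, 15)}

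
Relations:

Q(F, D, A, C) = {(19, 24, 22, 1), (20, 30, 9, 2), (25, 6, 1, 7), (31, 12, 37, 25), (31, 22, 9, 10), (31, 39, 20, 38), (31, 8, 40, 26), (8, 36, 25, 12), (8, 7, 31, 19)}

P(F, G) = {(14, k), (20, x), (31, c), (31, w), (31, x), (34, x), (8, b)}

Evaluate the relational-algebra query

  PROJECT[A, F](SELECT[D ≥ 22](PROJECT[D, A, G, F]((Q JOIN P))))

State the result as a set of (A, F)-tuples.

{(20, 31), (25, 8), (9, 20), (9, 31)}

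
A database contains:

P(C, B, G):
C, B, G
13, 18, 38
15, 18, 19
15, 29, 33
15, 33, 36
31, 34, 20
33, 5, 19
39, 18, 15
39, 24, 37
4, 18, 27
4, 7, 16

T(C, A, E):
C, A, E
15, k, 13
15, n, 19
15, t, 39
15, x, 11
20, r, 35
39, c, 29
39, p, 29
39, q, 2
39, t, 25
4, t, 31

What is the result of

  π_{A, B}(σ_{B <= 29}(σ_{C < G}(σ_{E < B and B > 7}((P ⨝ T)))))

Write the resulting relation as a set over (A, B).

P ⋈ T (natural join on C): {(15, 18, 19, k, 13), (15, 18, 19, n, 19), (15, 18, 19, t, 39), (15, 18, 19, x, 11), (15, 29, 33, k, 13), (15, 29, 33, n, 19), (15, 29, 33, t, 39), (15, 29, 33, x, 11), (15, 33, 36, k, 13), (15, 33, 36, n, 19), (15, 33, 36, t, 39), (15, 33, 36, x, 11), (39, 18, 15, c, 29), (39, 18, 15, p, 29), (39, 18, 15, q, 2), (39, 18, 15, t, 25), (39, 24, 37, c, 29), (39, 24, 37, p, 29), (39, 24, 37, q, 2), (39, 24, 37, t, 25), (4, 18, 27, t, 31), (4, 7, 16, t, 31)}
Selection E < B and B > 7: {(15, 18, 19, k, 13), (15, 18, 19, x, 11), (15, 29, 33, k, 13), (15, 29, 33, n, 19), (15, 29, 33, x, 11), (15, 33, 36, k, 13), (15, 33, 36, n, 19), (15, 33, 36, x, 11), (39, 18, 15, q, 2), (39, 24, 37, q, 2)}
Selection C < G: {(15, 18, 19, k, 13), (15, 18, 19, x, 11), (15, 29, 33, k, 13), (15, 29, 33, n, 19), (15, 29, 33, x, 11), (15, 33, 36, k, 13), (15, 33, 36, n, 19), (15, 33, 36, x, 11)}
Selection B <= 29: {(15, 18, 19, k, 13), (15, 18, 19, x, 11), (15, 29, 33, k, 13), (15, 29, 33, n, 19), (15, 29, 33, x, 11)}
Keep only column(s) A, B: {(k, 18), (k, 29), (n, 29), (x, 18), (x, 29)}

{(k, 18), (k, 29), (n, 29), (x, 18), (x, 29)}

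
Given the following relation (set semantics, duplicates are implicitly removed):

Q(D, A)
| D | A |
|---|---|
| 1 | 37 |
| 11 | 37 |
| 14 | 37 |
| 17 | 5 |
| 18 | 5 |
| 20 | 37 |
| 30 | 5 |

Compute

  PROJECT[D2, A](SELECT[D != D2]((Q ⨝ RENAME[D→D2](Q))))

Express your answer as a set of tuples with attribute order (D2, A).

ρ[D→D2]: schema becomes (D2, A); tuples unchanged.
Joining Q and RENAME[D→D2](Q) on A yields {(1, 37, 1), (1, 37, 11), (1, 37, 14), (1, 37, 20), (11, 37, 1), (11, 37, 11), (11, 37, 14), (11, 37, 20), (14, 37, 1), (14, 37, 11), (14, 37, 14), (14, 37, 20), (17, 5, 17), (17, 5, 18), (17, 5, 30), (18, 5, 17), (18, 5, 18), (18, 5, 30), (20, 37, 1), (20, 37, 11), (20, 37, 14), (20, 37, 20), (30, 5, 17), (30, 5, 18), (30, 5, 30)}.
Filtering on D != D2 leaves {(1, 37, 11), (1, 37, 14), (1, 37, 20), (11, 37, 1), (11, 37, 14), (11, 37, 20), (14, 37, 1), (14, 37, 11), (14, 37, 20), (17, 5, 18), (17, 5, 30), (18, 5, 17), (18, 5, 30), (20, 37, 1), (20, 37, 11), (20, 37, 14), (30, 5, 17), (30, 5, 18)}.
π[D2, A]: project onto (D2, A) (11 duplicate(s) eliminated) → {(1, 37), (11, 37), (14, 37), (17, 5), (18, 5), (20, 37), (30, 5)}

{(1, 37), (11, 37), (14, 37), (17, 5), (18, 5), (20, 37), (30, 5)}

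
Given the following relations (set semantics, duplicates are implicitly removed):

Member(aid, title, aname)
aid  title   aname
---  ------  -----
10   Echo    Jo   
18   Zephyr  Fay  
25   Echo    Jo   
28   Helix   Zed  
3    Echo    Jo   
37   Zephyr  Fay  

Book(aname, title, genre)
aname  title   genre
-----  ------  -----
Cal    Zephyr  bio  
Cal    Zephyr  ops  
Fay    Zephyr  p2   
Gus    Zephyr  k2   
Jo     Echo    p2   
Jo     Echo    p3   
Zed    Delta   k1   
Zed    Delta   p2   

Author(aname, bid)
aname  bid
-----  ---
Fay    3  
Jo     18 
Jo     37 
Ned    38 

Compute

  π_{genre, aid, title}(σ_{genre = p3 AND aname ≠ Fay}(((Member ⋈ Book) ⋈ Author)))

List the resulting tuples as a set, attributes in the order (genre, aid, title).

Joining Member and Book on title, aname yields {(10, Echo, Jo, p2), (10, Echo, Jo, p3), (18, Zephyr, Fay, p2), (25, Echo, Jo, p2), (25, Echo, Jo, p3), (3, Echo, Jo, p2), (3, Echo, Jo, p3), (37, Zephyr, Fay, p2)}.
Joining (Member ⋈ Book) and Author on aname yields {(10, Echo, Jo, p2, 18), (10, Echo, Jo, p2, 37), (10, Echo, Jo, p3, 18), (10, Echo, Jo, p3, 37), (18, Zephyr, Fay, p2, 3), (25, Echo, Jo, p2, 18), (25, Echo, Jo, p2, 37), (25, Echo, Jo, p3, 18), (25, Echo, Jo, p3, 37), (3, Echo, Jo, p2, 18), (3, Echo, Jo, p2, 37), (3, Echo, Jo, p3, 18), (3, Echo, Jo, p3, 37), (37, Zephyr, Fay, p2, 3)}.
σ[genre = p3 AND aname ≠ Fay]: keep tuples satisfying genre = p3 AND aname ≠ Fay → {(10, Echo, Jo, p3, 18), (10, Echo, Jo, p3, 37), (25, Echo, Jo, p3, 18), (25, Echo, Jo, p3, 37), (3, Echo, Jo, p3, 18), (3, Echo, Jo, p3, 37)}
Projecting to genre, aid, title (3 duplicate(s) eliminated): {(p3, 10, Echo), (p3, 25, Echo), (p3, 3, Echo)}

{(p3, 10, Echo), (p3, 25, Echo), (p3, 3, Echo)}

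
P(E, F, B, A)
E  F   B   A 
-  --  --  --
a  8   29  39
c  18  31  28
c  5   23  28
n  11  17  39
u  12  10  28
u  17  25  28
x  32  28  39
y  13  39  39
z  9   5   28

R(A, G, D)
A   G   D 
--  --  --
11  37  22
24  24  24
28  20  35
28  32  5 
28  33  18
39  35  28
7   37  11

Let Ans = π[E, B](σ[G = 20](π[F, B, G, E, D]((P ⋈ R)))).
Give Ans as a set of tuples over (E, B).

Joining P and R on A yields {(a, 8, 29, 39, 35, 28), (c, 18, 31, 28, 20, 35), (c, 18, 31, 28, 32, 5), (c, 18, 31, 28, 33, 18), (c, 5, 23, 28, 20, 35), (c, 5, 23, 28, 32, 5), (c, 5, 23, 28, 33, 18), (n, 11, 17, 39, 35, 28), (u, 12, 10, 28, 20, 35), (u, 12, 10, 28, 32, 5), (u, 12, 10, 28, 33, 18), (u, 17, 25, 28, 20, 35), (u, 17, 25, 28, 32, 5), (u, 17, 25, 28, 33, 18), (x, 32, 28, 39, 35, 28), (y, 13, 39, 39, 35, 28), (z, 9, 5, 28, 20, 35), (z, 9, 5, 28, 32, 5), (z, 9, 5, 28, 33, 18)}.
π[F, B, G, E, D]: project onto (F, B, G, E, D) → {(11, 17, 35, n, 28), (12, 10, 20, u, 35), (12, 10, 32, u, 5), (12, 10, 33, u, 18), (13, 39, 35, y, 28), (17, 25, 20, u, 35), (17, 25, 32, u, 5), (17, 25, 33, u, 18), (18, 31, 20, c, 35), (18, 31, 32, c, 5), (18, 31, 33, c, 18), (32, 28, 35, x, 28), (5, 23, 20, c, 35), (5, 23, 32, c, 5), (5, 23, 33, c, 18), (8, 29, 35, a, 28), (9, 5, 20, z, 35), (9, 5, 32, z, 5), (9, 5, 33, z, 18)}
σ[G = 20]: keep tuples satisfying G = 20 → {(12, 10, 20, u, 35), (17, 25, 20, u, 35), (18, 31, 20, c, 35), (5, 23, 20, c, 35), (9, 5, 20, z, 35)}
π[E, B]: project onto (E, B) → {(c, 23), (c, 31), (u, 10), (u, 25), (z, 5)}

{(c, 23), (c, 31), (u, 10), (u, 25), (z, 5)}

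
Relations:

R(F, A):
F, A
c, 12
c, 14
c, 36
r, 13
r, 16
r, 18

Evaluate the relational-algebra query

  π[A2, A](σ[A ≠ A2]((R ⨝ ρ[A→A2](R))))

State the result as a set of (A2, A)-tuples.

ρ[A→A2]: schema becomes (F, A2); tuples unchanged.
R ⋈ ρ[A→A2](R) (natural join on F): {(c, 12, 12), (c, 12, 14), (c, 12, 36), (c, 14, 12), (c, 14, 14), (c, 14, 36), (c, 36, 12), (c, 36, 14), (c, 36, 36), (r, 13, 13), (r, 13, 16), (r, 13, 18), (r, 16, 13), (r, 16, 16), (r, 16, 18), (r, 18, 13), (r, 18, 16), (r, 18, 18)}
Selection A ≠ A2: {(c, 12, 14), (c, 12, 36), (c, 14, 12), (c, 14, 36), (c, 36, 12), (c, 36, 14), (r, 13, 16), (r, 13, 18), (r, 16, 13), (r, 16, 18), (r, 18, 13), (r, 18, 16)}
π[A2, A]: project onto (A2, A) → {(12, 14), (12, 36), (13, 16), (13, 18), (14, 12), (14, 36), (16, 13), (16, 18), (18, 13), (18, 16), (36, 12), (36, 14)}

{(12, 14), (12, 36), (13, 16), (13, 18), (14, 12), (14, 36), (16, 13), (16, 18), (18, 13), (18, 16), (36, 12), (36, 14)}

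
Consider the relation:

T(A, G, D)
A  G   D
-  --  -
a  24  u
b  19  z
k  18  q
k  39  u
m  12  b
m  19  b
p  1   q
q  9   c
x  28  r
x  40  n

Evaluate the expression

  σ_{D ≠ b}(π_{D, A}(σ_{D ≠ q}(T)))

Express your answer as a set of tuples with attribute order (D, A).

Filtering on D ≠ q leaves {(a, 24, u), (b, 19, z), (k, 39, u), (m, 12, b), (m, 19, b), (q, 9, c), (x, 28, r), (x, 40, n)}.
π_{D, A} gives {(b, m), (c, q), (n, x), (r, x), (u, a), (u, k), (z, b)} (1 duplicate(s) eliminated).
Filtering on D ≠ b leaves {(c, q), (n, x), (r, x), (u, a), (u, k), (z, b)}.

{(c, q), (n, x), (r, x), (u, a), (u, k), (z, b)}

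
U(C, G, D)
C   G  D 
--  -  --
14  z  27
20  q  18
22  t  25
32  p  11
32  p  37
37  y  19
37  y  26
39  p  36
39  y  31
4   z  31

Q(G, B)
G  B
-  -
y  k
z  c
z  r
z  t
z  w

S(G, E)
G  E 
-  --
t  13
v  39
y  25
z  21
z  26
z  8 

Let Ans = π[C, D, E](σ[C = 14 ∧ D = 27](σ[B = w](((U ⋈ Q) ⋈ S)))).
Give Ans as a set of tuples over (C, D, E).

{(14, 27, 21), (14, 27, 26), (14, 27, 8)}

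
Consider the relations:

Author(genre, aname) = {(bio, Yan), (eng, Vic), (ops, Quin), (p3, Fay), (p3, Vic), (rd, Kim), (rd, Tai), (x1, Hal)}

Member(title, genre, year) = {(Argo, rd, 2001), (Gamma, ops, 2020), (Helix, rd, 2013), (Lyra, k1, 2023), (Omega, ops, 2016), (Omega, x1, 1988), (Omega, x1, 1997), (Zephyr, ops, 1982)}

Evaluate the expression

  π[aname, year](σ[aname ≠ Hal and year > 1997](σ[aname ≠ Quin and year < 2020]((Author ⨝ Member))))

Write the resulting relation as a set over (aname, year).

Author ⋈ Member (natural join on genre): {(ops, Quin, Gamma, 2020), (ops, Quin, Omega, 2016), (ops, Quin, Zephyr, 1982), (rd, Kim, Argo, 2001), (rd, Kim, Helix, 2013), (rd, Tai, Argo, 2001), (rd, Tai, Helix, 2013), (x1, Hal, Omega, 1988), (x1, Hal, Omega, 1997)}
Selection aname ≠ Quin and year < 2020: {(rd, Kim, Argo, 2001), (rd, Kim, Helix, 2013), (rd, Tai, Argo, 2001), (rd, Tai, Helix, 2013), (x1, Hal, Omega, 1988), (x1, Hal, Omega, 1997)}
Selection aname ≠ Hal and year > 1997: {(rd, Kim, Argo, 2001), (rd, Kim, Helix, 2013), (rd, Tai, Argo, 2001), (rd, Tai, Helix, 2013)}
Keep only column(s) aname, year: {(Kim, 2001), (Kim, 2013), (Tai, 2001), (Tai, 2013)}

{(Kim, 2001), (Kim, 2013), (Tai, 2001), (Tai, 2013)}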